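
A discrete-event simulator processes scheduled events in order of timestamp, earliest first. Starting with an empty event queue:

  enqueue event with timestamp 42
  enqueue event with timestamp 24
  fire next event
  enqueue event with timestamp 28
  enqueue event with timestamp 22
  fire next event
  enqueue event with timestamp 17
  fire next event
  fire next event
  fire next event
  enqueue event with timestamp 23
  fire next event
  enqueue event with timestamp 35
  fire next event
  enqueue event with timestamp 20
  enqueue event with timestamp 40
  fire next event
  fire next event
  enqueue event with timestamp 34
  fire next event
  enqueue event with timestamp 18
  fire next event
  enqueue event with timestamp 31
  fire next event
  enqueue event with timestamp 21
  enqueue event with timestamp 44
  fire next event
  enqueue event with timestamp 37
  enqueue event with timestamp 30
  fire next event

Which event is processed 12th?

insert 42 → {42}
insert 24 → {24, 42}
fire next event → 24; now {42}
insert 28 → {28, 42}
insert 22 → {22, 28, 42}
fire next event → 22; now {28, 42}
insert 17 → {17, 28, 42}
fire next event → 17; now {28, 42}
fire next event → 28; now {42}
fire next event → 42; now {}
insert 23 → {23}
fire next event → 23; now {}
insert 35 → {35}
fire next event → 35; now {}
insert 20 → {20}
insert 40 → {20, 40}
fire next event → 20; now {40}
fire next event → 40; now {}
insert 34 → {34}
fire next event → 34; now {}
insert 18 → {18}
fire next event → 18; now {}
insert 31 → {31}
fire next event → 31; now {}
insert 21 → {21}
insert 44 → {21, 44}
fire next event → 21; now {44}
insert 37 → {37, 44}
insert 30 → {30, 37, 44}
fire next event → 30; now {37, 44}

31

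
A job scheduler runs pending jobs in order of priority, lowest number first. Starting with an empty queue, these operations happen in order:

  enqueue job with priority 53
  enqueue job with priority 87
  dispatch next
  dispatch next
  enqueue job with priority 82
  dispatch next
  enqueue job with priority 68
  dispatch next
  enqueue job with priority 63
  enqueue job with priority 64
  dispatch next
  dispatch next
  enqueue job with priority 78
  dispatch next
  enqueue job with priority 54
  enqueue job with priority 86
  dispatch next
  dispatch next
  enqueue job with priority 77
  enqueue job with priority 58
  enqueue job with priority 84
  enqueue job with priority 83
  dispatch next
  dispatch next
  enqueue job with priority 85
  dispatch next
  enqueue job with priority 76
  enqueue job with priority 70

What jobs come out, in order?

53, 87, 82, 68, 63, 64, 78, 54, 86, 58, 77, 83

insert 53 → {53}
insert 87 → {53, 87}
dispatch next → 53; now {87}
dispatch next → 87; now {}
insert 82 → {82}
dispatch next → 82; now {}
insert 68 → {68}
dispatch next → 68; now {}
insert 63 → {63}
insert 64 → {63, 64}
dispatch next → 63; now {64}
dispatch next → 64; now {}
insert 78 → {78}
dispatch next → 78; now {}
insert 54 → {54}
insert 86 → {54, 86}
dispatch next → 54; now {86}
dispatch next → 86; now {}
insert 77 → {77}
insert 58 → {58, 77}
insert 84 → {58, 77, 84}
insert 83 → {58, 77, 83, 84}
dispatch next → 58; now {77, 83, 84}
dispatch next → 77; now {83, 84}
insert 85 → {83, 84, 85}
dispatch next → 83; now {84, 85}
insert 76 → {76, 84, 85}
insert 70 → {70, 76, 84, 85}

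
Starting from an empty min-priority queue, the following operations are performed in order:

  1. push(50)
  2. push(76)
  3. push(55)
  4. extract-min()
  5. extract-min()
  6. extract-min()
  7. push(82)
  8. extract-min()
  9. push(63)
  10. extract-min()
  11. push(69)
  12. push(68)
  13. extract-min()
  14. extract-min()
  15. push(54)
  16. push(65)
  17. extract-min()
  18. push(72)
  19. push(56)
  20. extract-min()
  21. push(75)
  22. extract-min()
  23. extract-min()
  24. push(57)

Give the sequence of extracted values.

50 → 55 → 76 → 82 → 63 → 68 → 69 → 54 → 56 → 65 → 72

insert 50 → {50}
insert 76 → {50, 76}
insert 55 → {50, 55, 76}
extract-min → 50; now {55, 76}
extract-min → 55; now {76}
extract-min → 76; now {}
insert 82 → {82}
extract-min → 82; now {}
insert 63 → {63}
extract-min → 63; now {}
insert 69 → {69}
insert 68 → {68, 69}
extract-min → 68; now {69}
extract-min → 69; now {}
insert 54 → {54}
insert 65 → {54, 65}
extract-min → 54; now {65}
insert 72 → {65, 72}
insert 56 → {56, 65, 72}
extract-min → 56; now {65, 72}
insert 75 → {65, 72, 75}
extract-min → 65; now {72, 75}
extract-min → 72; now {75}
insert 57 → {57, 75}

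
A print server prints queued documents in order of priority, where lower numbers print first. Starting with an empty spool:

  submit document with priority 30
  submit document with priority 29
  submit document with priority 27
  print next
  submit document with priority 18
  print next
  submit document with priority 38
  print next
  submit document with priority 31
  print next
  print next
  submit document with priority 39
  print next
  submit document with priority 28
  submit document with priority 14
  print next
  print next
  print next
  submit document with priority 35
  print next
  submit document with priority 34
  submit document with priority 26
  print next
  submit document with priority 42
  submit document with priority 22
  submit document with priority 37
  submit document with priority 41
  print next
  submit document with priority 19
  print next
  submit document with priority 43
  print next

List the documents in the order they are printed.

27 → 18 → 29 → 30 → 31 → 38 → 14 → 28 → 39 → 35 → 26 → 22 → 19 → 34

insert 30 → {30}
insert 29 → {29, 30}
insert 27 → {27, 29, 30}
print next → 27; now {29, 30}
insert 18 → {18, 29, 30}
print next → 18; now {29, 30}
insert 38 → {29, 30, 38}
print next → 29; now {30, 38}
insert 31 → {30, 31, 38}
print next → 30; now {31, 38}
print next → 31; now {38}
insert 39 → {38, 39}
print next → 38; now {39}
insert 28 → {28, 39}
insert 14 → {14, 28, 39}
print next → 14; now {28, 39}
print next → 28; now {39}
print next → 39; now {}
insert 35 → {35}
print next → 35; now {}
insert 34 → {34}
insert 26 → {26, 34}
print next → 26; now {34}
insert 42 → {34, 42}
insert 22 → {22, 34, 42}
insert 37 → {22, 34, 37, 42}
insert 41 → {22, 34, 37, 41, 42}
print next → 22; now {34, 37, 41, 42}
insert 19 → {19, 34, 37, 41, 42}
print next → 19; now {34, 37, 41, 42}
insert 43 → {34, 37, 41, 42, 43}
print next → 34; now {37, 41, 42, 43}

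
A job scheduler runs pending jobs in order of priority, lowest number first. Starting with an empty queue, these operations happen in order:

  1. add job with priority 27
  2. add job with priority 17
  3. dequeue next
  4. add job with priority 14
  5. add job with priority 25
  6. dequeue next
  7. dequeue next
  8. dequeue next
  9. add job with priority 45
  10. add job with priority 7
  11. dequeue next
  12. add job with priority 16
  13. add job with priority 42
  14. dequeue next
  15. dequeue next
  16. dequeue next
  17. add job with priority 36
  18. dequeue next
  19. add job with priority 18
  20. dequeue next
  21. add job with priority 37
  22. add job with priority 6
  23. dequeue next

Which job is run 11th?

6

insert 27 → {27}
insert 17 → {17, 27}
dequeue next → 17; now {27}
insert 14 → {14, 27}
insert 25 → {14, 25, 27}
dequeue next → 14; now {25, 27}
dequeue next → 25; now {27}
dequeue next → 27; now {}
insert 45 → {45}
insert 7 → {7, 45}
dequeue next → 7; now {45}
insert 16 → {16, 45}
insert 42 → {16, 42, 45}
dequeue next → 16; now {42, 45}
dequeue next → 42; now {45}
dequeue next → 45; now {}
insert 36 → {36}
dequeue next → 36; now {}
insert 18 → {18}
dequeue next → 18; now {}
insert 37 → {37}
insert 6 → {6, 37}
dequeue next → 6; now {37}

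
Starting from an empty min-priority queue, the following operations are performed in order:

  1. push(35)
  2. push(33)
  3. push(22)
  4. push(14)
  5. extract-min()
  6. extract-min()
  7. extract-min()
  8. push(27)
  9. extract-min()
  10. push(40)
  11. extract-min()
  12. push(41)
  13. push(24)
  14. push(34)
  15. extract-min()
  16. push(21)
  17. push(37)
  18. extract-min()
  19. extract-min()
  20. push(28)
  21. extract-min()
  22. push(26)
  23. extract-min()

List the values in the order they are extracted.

14 → 22 → 33 → 27 → 35 → 24 → 21 → 34 → 28 → 26

insert 35 → {35}
insert 33 → {33, 35}
insert 22 → {22, 33, 35}
insert 14 → {14, 22, 33, 35}
extract-min → 14; now {22, 33, 35}
extract-min → 22; now {33, 35}
extract-min → 33; now {35}
insert 27 → {27, 35}
extract-min → 27; now {35}
insert 40 → {35, 40}
extract-min → 35; now {40}
insert 41 → {40, 41}
insert 24 → {24, 40, 41}
insert 34 → {24, 34, 40, 41}
extract-min → 24; now {34, 40, 41}
insert 21 → {21, 34, 40, 41}
insert 37 → {21, 34, 37, 40, 41}
extract-min → 21; now {34, 37, 40, 41}
extract-min → 34; now {37, 40, 41}
insert 28 → {28, 37, 40, 41}
extract-min → 28; now {37, 40, 41}
insert 26 → {26, 37, 40, 41}
extract-min → 26; now {37, 40, 41}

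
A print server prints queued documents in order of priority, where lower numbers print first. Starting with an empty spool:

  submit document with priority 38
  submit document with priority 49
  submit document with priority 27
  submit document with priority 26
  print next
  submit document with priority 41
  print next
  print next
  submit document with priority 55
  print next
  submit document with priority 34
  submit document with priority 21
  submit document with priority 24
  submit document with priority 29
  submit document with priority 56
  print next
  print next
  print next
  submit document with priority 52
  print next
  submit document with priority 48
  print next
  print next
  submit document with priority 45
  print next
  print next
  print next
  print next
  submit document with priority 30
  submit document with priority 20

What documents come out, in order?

insert 38 → {38}
insert 49 → {38, 49}
insert 27 → {27, 38, 49}
insert 26 → {26, 27, 38, 49}
print next → 26; now {27, 38, 49}
insert 41 → {27, 38, 41, 49}
print next → 27; now {38, 41, 49}
print next → 38; now {41, 49}
insert 55 → {41, 49, 55}
print next → 41; now {49, 55}
insert 34 → {34, 49, 55}
insert 21 → {21, 34, 49, 55}
insert 24 → {21, 24, 34, 49, 55}
insert 29 → {21, 24, 29, 34, 49, 55}
insert 56 → {21, 24, 29, 34, 49, 55, 56}
print next → 21; now {24, 29, 34, 49, 55, 56}
print next → 24; now {29, 34, 49, 55, 56}
print next → 29; now {34, 49, 55, 56}
insert 52 → {34, 49, 52, 55, 56}
print next → 34; now {49, 52, 55, 56}
insert 48 → {48, 49, 52, 55, 56}
print next → 48; now {49, 52, 55, 56}
print next → 49; now {52, 55, 56}
insert 45 → {45, 52, 55, 56}
print next → 45; now {52, 55, 56}
print next → 52; now {55, 56}
print next → 55; now {56}
print next → 56; now {}
insert 30 → {30}
insert 20 → {20, 30}

26, 27, 38, 41, 21, 24, 29, 34, 48, 49, 45, 52, 55, 56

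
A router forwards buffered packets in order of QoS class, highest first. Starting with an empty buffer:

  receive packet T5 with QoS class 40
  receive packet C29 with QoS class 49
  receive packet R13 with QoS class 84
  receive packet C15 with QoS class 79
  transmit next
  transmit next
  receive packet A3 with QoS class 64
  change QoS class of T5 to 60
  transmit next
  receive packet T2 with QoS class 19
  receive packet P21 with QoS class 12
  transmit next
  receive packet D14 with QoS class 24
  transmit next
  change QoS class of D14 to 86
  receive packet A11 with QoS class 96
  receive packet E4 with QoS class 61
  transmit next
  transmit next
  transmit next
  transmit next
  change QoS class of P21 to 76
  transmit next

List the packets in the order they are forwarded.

add T5 (QoS class 40) → {T5:40}
add C29 (QoS class 49) → {C29:49, T5:40}
add R13 (QoS class 84) → {R13:84, C29:49, T5:40}
add C15 (QoS class 79) → {R13:84, C15:79, C29:49, T5:40}
transmit next → R13; now {C15:79, C29:49, T5:40}
transmit next → C15; now {C29:49, T5:40}
add A3 (QoS class 64) → {A3:64, C29:49, T5:40}
update T5 to QoS class 60 → {A3:64, T5:60, C29:49}
transmit next → A3; now {T5:60, C29:49}
add T2 (QoS class 19) → {T5:60, C29:49, T2:19}
add P21 (QoS class 12) → {T5:60, C29:49, T2:19, P21:12}
transmit next → T5; now {C29:49, T2:19, P21:12}
add D14 (QoS class 24) → {C29:49, D14:24, T2:19, P21:12}
transmit next → C29; now {D14:24, T2:19, P21:12}
update D14 to QoS class 86 → {D14:86, T2:19, P21:12}
add A11 (QoS class 96) → {A11:96, D14:86, T2:19, P21:12}
add E4 (QoS class 61) → {A11:96, D14:86, E4:61, T2:19, P21:12}
transmit next → A11; now {D14:86, E4:61, T2:19, P21:12}
transmit next → D14; now {E4:61, T2:19, P21:12}
transmit next → E4; now {T2:19, P21:12}
transmit next → T2; now {P21:12}
update P21 to QoS class 76 → {P21:76}
transmit next → P21; now {}

[R13, C15, A3, T5, C29, A11, D14, E4, T2, P21]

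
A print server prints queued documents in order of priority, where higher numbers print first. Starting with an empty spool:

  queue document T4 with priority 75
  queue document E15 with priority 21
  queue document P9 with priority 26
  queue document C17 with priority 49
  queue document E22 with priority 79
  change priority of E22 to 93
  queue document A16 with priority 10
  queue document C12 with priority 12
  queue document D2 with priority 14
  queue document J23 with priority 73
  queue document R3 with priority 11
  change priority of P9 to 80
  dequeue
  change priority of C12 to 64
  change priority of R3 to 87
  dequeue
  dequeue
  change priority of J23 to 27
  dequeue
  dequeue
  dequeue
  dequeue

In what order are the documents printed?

add T4 (priority 75) → {T4:75}
add E15 (priority 21) → {T4:75, E15:21}
add P9 (priority 26) → {T4:75, P9:26, E15:21}
add C17 (priority 49) → {T4:75, C17:49, P9:26, E15:21}
add E22 (priority 79) → {E22:79, T4:75, C17:49, P9:26, E15:21}
update E22 to priority 93 → {E22:93, T4:75, C17:49, P9:26, E15:21}
add A16 (priority 10) → {E22:93, T4:75, C17:49, P9:26, E15:21, A16:10}
add C12 (priority 12) → {E22:93, T4:75, C17:49, P9:26, E15:21, C12:12, A16:10}
add D2 (priority 14) → {E22:93, T4:75, C17:49, P9:26, E15:21, D2:14, C12:12, A16:10}
add J23 (priority 73) → {E22:93, T4:75, J23:73, C17:49, P9:26, E15:21, D2:14, C12:12, A16:10}
add R3 (priority 11) → {E22:93, T4:75, J23:73, C17:49, P9:26, E15:21, D2:14, C12:12, R3:11, A16:10}
update P9 to priority 80 → {E22:93, P9:80, T4:75, J23:73, C17:49, E15:21, D2:14, C12:12, R3:11, A16:10}
dequeue → E22; now {P9:80, T4:75, J23:73, C17:49, E15:21, D2:14, C12:12, R3:11, A16:10}
update C12 to priority 64 → {P9:80, T4:75, J23:73, C12:64, C17:49, E15:21, D2:14, R3:11, A16:10}
update R3 to priority 87 → {R3:87, P9:80, T4:75, J23:73, C12:64, C17:49, E15:21, D2:14, A16:10}
dequeue → R3; now {P9:80, T4:75, J23:73, C12:64, C17:49, E15:21, D2:14, A16:10}
dequeue → P9; now {T4:75, J23:73, C12:64, C17:49, E15:21, D2:14, A16:10}
update J23 to priority 27 → {T4:75, C12:64, C17:49, J23:27, E15:21, D2:14, A16:10}
dequeue → T4; now {C12:64, C17:49, J23:27, E15:21, D2:14, A16:10}
dequeue → C12; now {C17:49, J23:27, E15:21, D2:14, A16:10}
dequeue → C17; now {J23:27, E15:21, D2:14, A16:10}
dequeue → J23; now {E15:21, D2:14, A16:10}

E22 → R3 → P9 → T4 → C12 → C17 → J23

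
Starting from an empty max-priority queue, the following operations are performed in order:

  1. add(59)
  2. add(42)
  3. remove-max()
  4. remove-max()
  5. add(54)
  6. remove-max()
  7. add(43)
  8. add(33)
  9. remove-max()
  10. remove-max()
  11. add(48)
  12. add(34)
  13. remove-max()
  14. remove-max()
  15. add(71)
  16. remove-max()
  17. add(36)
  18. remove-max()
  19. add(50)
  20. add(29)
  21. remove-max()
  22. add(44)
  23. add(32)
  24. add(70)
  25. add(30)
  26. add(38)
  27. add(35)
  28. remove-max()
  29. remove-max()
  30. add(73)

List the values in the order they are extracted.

insert 59 → {59}
insert 42 → {59, 42}
remove-max → 59; now {42}
remove-max → 42; now {}
insert 54 → {54}
remove-max → 54; now {}
insert 43 → {43}
insert 33 → {43, 33}
remove-max → 43; now {33}
remove-max → 33; now {}
insert 48 → {48}
insert 34 → {48, 34}
remove-max → 48; now {34}
remove-max → 34; now {}
insert 71 → {71}
remove-max → 71; now {}
insert 36 → {36}
remove-max → 36; now {}
insert 50 → {50}
insert 29 → {50, 29}
remove-max → 50; now {29}
insert 44 → {44, 29}
insert 32 → {44, 32, 29}
insert 70 → {70, 44, 32, 29}
insert 30 → {70, 44, 32, 30, 29}
insert 38 → {70, 44, 38, 32, 30, 29}
insert 35 → {70, 44, 38, 35, 32, 30, 29}
remove-max → 70; now {44, 38, 35, 32, 30, 29}
remove-max → 44; now {38, 35, 32, 30, 29}
insert 73 → {73, 38, 35, 32, 30, 29}

59, 42, 54, 43, 33, 48, 34, 71, 36, 50, 70, 44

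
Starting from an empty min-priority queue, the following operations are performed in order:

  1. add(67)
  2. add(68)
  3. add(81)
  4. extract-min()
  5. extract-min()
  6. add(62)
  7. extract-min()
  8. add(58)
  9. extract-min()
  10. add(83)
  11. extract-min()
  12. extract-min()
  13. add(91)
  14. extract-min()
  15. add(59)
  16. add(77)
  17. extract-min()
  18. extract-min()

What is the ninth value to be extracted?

insert 67 → {67}
insert 68 → {67, 68}
insert 81 → {67, 68, 81}
extract-min → 67; now {68, 81}
extract-min → 68; now {81}
insert 62 → {62, 81}
extract-min → 62; now {81}
insert 58 → {58, 81}
extract-min → 58; now {81}
insert 83 → {81, 83}
extract-min → 81; now {83}
extract-min → 83; now {}
insert 91 → {91}
extract-min → 91; now {}
insert 59 → {59}
insert 77 → {59, 77}
extract-min → 59; now {77}
extract-min → 77; now {}

77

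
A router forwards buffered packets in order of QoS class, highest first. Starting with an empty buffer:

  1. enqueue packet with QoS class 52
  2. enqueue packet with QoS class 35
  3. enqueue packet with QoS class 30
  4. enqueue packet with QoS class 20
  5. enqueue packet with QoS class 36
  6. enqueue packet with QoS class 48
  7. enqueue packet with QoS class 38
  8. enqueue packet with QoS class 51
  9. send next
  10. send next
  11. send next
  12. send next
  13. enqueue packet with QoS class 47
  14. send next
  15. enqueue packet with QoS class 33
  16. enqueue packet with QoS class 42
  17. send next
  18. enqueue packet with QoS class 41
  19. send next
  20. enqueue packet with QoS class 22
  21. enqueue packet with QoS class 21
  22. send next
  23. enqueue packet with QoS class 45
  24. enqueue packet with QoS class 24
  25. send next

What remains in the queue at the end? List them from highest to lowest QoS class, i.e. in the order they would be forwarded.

[35, 33, 30, 24, 22, 21, 20]

insert 52 → {52}
insert 35 → {52, 35}
insert 30 → {52, 35, 30}
insert 20 → {52, 35, 30, 20}
insert 36 → {52, 36, 35, 30, 20}
insert 48 → {52, 48, 36, 35, 30, 20}
insert 38 → {52, 48, 38, 36, 35, 30, 20}
insert 51 → {52, 51, 48, 38, 36, 35, 30, 20}
send next → 52; now {51, 48, 38, 36, 35, 30, 20}
send next → 51; now {48, 38, 36, 35, 30, 20}
send next → 48; now {38, 36, 35, 30, 20}
send next → 38; now {36, 35, 30, 20}
insert 47 → {47, 36, 35, 30, 20}
send next → 47; now {36, 35, 30, 20}
insert 33 → {36, 35, 33, 30, 20}
insert 42 → {42, 36, 35, 33, 30, 20}
send next → 42; now {36, 35, 33, 30, 20}
insert 41 → {41, 36, 35, 33, 30, 20}
send next → 41; now {36, 35, 33, 30, 20}
insert 22 → {36, 35, 33, 30, 22, 20}
insert 21 → {36, 35, 33, 30, 22, 21, 20}
send next → 36; now {35, 33, 30, 22, 21, 20}
insert 45 → {45, 35, 33, 30, 22, 21, 20}
insert 24 → {45, 35, 33, 30, 24, 22, 21, 20}
send next → 45; now {35, 33, 30, 24, 22, 21, 20}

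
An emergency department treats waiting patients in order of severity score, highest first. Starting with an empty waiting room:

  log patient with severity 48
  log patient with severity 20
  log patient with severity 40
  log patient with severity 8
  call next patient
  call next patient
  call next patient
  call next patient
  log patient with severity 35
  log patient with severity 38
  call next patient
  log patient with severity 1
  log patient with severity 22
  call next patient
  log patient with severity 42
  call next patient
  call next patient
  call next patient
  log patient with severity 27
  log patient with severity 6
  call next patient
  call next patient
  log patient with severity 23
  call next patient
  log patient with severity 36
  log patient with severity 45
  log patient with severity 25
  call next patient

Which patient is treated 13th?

45

insert 48 → {48}
insert 20 → {48, 20}
insert 40 → {48, 40, 20}
insert 8 → {48, 40, 20, 8}
call next patient → 48; now {40, 20, 8}
call next patient → 40; now {20, 8}
call next patient → 20; now {8}
call next patient → 8; now {}
insert 35 → {35}
insert 38 → {38, 35}
call next patient → 38; now {35}
insert 1 → {35, 1}
insert 22 → {35, 22, 1}
call next patient → 35; now {22, 1}
insert 42 → {42, 22, 1}
call next patient → 42; now {22, 1}
call next patient → 22; now {1}
call next patient → 1; now {}
insert 27 → {27}
insert 6 → {27, 6}
call next patient → 27; now {6}
call next patient → 6; now {}
insert 23 → {23}
call next patient → 23; now {}
insert 36 → {36}
insert 45 → {45, 36}
insert 25 → {45, 36, 25}
call next patient → 45; now {36, 25}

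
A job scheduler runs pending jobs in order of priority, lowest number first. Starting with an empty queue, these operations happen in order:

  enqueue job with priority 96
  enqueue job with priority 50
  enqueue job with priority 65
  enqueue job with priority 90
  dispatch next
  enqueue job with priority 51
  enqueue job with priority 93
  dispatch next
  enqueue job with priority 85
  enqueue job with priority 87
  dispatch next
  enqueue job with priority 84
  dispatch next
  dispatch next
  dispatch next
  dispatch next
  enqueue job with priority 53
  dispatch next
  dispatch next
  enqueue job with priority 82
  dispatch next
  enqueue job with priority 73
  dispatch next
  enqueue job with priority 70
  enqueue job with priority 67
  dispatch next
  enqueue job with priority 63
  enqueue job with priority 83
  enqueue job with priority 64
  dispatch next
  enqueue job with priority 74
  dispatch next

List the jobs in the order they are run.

50 → 51 → 65 → 84 → 85 → 87 → 90 → 53 → 93 → 82 → 73 → 67 → 63 → 64

insert 96 → {96}
insert 50 → {50, 96}
insert 65 → {50, 65, 96}
insert 90 → {50, 65, 90, 96}
dispatch next → 50; now {65, 90, 96}
insert 51 → {51, 65, 90, 96}
insert 93 → {51, 65, 90, 93, 96}
dispatch next → 51; now {65, 90, 93, 96}
insert 85 → {65, 85, 90, 93, 96}
insert 87 → {65, 85, 87, 90, 93, 96}
dispatch next → 65; now {85, 87, 90, 93, 96}
insert 84 → {84, 85, 87, 90, 93, 96}
dispatch next → 84; now {85, 87, 90, 93, 96}
dispatch next → 85; now {87, 90, 93, 96}
dispatch next → 87; now {90, 93, 96}
dispatch next → 90; now {93, 96}
insert 53 → {53, 93, 96}
dispatch next → 53; now {93, 96}
dispatch next → 93; now {96}
insert 82 → {82, 96}
dispatch next → 82; now {96}
insert 73 → {73, 96}
dispatch next → 73; now {96}
insert 70 → {70, 96}
insert 67 → {67, 70, 96}
dispatch next → 67; now {70, 96}
insert 63 → {63, 70, 96}
insert 83 → {63, 70, 83, 96}
insert 64 → {63, 64, 70, 83, 96}
dispatch next → 63; now {64, 70, 83, 96}
insert 74 → {64, 70, 74, 83, 96}
dispatch next → 64; now {70, 74, 83, 96}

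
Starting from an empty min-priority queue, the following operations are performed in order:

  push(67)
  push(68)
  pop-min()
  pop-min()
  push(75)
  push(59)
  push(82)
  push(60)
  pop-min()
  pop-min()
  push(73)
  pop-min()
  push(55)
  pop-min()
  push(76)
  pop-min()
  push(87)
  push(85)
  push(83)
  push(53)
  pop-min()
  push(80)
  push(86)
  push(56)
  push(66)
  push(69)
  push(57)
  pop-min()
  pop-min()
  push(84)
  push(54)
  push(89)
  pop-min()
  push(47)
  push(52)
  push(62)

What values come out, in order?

67, 68, 59, 60, 73, 55, 75, 53, 56, 57, 54

insert 67 → {67}
insert 68 → {67, 68}
pop-min → 67; now {68}
pop-min → 68; now {}
insert 75 → {75}
insert 59 → {59, 75}
insert 82 → {59, 75, 82}
insert 60 → {59, 60, 75, 82}
pop-min → 59; now {60, 75, 82}
pop-min → 60; now {75, 82}
insert 73 → {73, 75, 82}
pop-min → 73; now {75, 82}
insert 55 → {55, 75, 82}
pop-min → 55; now {75, 82}
insert 76 → {75, 76, 82}
pop-min → 75; now {76, 82}
insert 87 → {76, 82, 87}
insert 85 → {76, 82, 85, 87}
insert 83 → {76, 82, 83, 85, 87}
insert 53 → {53, 76, 82, 83, 85, 87}
pop-min → 53; now {76, 82, 83, 85, 87}
insert 80 → {76, 80, 82, 83, 85, 87}
insert 86 → {76, 80, 82, 83, 85, 86, 87}
insert 56 → {56, 76, 80, 82, 83, 85, 86, 87}
insert 66 → {56, 66, 76, 80, 82, 83, 85, 86, 87}
insert 69 → {56, 66, 69, 76, 80, 82, 83, 85, 86, 87}
insert 57 → {56, 57, 66, 69, 76, 80, 82, 83, 85, 86, 87}
pop-min → 56; now {57, 66, 69, 76, 80, 82, 83, 85, 86, 87}
pop-min → 57; now {66, 69, 76, 80, 82, 83, 85, 86, 87}
insert 84 → {66, 69, 76, 80, 82, 83, 84, 85, 86, 87}
insert 54 → {54, 66, 69, 76, 80, 82, 83, 84, 85, 86, 87}
insert 89 → {54, 66, 69, 76, 80, 82, 83, 84, 85, 86, 87, 89}
pop-min → 54; now {66, 69, 76, 80, 82, 83, 84, 85, 86, 87, 89}
insert 47 → {47, 66, 69, 76, 80, 82, 83, 84, 85, 86, 87, 89}
insert 52 → {47, 52, 66, 69, 76, 80, 82, 83, 84, 85, 86, 87, 89}
insert 62 → {47, 52, 62, 66, 69, 76, 80, 82, 83, 84, 85, 86, 87, 89}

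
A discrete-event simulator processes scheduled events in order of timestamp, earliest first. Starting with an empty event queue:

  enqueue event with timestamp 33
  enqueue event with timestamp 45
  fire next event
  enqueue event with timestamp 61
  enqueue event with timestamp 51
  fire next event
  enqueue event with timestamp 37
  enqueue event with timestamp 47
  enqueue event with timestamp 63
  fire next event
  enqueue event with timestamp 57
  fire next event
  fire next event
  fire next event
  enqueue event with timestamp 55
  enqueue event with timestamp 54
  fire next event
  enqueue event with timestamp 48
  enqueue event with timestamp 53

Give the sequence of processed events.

insert 33 → {33}
insert 45 → {33, 45}
fire next event → 33; now {45}
insert 61 → {45, 61}
insert 51 → {45, 51, 61}
fire next event → 45; now {51, 61}
insert 37 → {37, 51, 61}
insert 47 → {37, 47, 51, 61}
insert 63 → {37, 47, 51, 61, 63}
fire next event → 37; now {47, 51, 61, 63}
insert 57 → {47, 51, 57, 61, 63}
fire next event → 47; now {51, 57, 61, 63}
fire next event → 51; now {57, 61, 63}
fire next event → 57; now {61, 63}
insert 55 → {55, 61, 63}
insert 54 → {54, 55, 61, 63}
fire next event → 54; now {55, 61, 63}
insert 48 → {48, 55, 61, 63}
insert 53 → {48, 53, 55, 61, 63}

[33, 45, 37, 47, 51, 57, 54]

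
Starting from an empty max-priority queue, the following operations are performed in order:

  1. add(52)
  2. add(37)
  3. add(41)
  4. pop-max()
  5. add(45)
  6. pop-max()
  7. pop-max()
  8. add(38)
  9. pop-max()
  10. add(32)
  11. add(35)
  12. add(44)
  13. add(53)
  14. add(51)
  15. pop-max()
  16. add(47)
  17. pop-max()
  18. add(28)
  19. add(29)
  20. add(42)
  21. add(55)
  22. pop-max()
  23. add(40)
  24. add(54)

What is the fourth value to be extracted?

38

insert 52 → {52}
insert 37 → {52, 37}
insert 41 → {52, 41, 37}
pop-max → 52; now {41, 37}
insert 45 → {45, 41, 37}
pop-max → 45; now {41, 37}
pop-max → 41; now {37}
insert 38 → {38, 37}
pop-max → 38; now {37}
insert 32 → {37, 32}
insert 35 → {37, 35, 32}
insert 44 → {44, 37, 35, 32}
insert 53 → {53, 44, 37, 35, 32}
insert 51 → {53, 51, 44, 37, 35, 32}
pop-max → 53; now {51, 44, 37, 35, 32}
insert 47 → {51, 47, 44, 37, 35, 32}
pop-max → 51; now {47, 44, 37, 35, 32}
insert 28 → {47, 44, 37, 35, 32, 28}
insert 29 → {47, 44, 37, 35, 32, 29, 28}
insert 42 → {47, 44, 42, 37, 35, 32, 29, 28}
insert 55 → {55, 47, 44, 42, 37, 35, 32, 29, 28}
pop-max → 55; now {47, 44, 42, 37, 35, 32, 29, 28}
insert 40 → {47, 44, 42, 40, 37, 35, 32, 29, 28}
insert 54 → {54, 47, 44, 42, 40, 37, 35, 32, 29, 28}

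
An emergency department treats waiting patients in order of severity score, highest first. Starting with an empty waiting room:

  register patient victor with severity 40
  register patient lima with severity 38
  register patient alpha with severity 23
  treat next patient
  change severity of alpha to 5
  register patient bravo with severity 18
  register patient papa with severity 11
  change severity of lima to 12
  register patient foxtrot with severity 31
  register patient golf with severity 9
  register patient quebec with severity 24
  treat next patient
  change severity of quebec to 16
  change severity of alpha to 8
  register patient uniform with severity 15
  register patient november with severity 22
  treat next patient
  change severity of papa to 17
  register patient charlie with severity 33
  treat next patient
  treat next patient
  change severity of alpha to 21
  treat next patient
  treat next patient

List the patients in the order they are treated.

add victor (severity 40) → {victor:40}
add lima (severity 38) → {victor:40, lima:38}
add alpha (severity 23) → {victor:40, lima:38, alpha:23}
treat next patient → victor; now {lima:38, alpha:23}
update alpha to severity 5 → {lima:38, alpha:5}
add bravo (severity 18) → {lima:38, bravo:18, alpha:5}
add papa (severity 11) → {lima:38, bravo:18, papa:11, alpha:5}
update lima to severity 12 → {bravo:18, lima:12, papa:11, alpha:5}
add foxtrot (severity 31) → {foxtrot:31, bravo:18, lima:12, papa:11, alpha:5}
add golf (severity 9) → {foxtrot:31, bravo:18, lima:12, papa:11, golf:9, alpha:5}
add quebec (severity 24) → {foxtrot:31, quebec:24, bravo:18, lima:12, papa:11, golf:9, alpha:5}
treat next patient → foxtrot; now {quebec:24, bravo:18, lima:12, papa:11, golf:9, alpha:5}
update quebec to severity 16 → {bravo:18, quebec:16, lima:12, papa:11, golf:9, alpha:5}
update alpha to severity 8 → {bravo:18, quebec:16, lima:12, papa:11, golf:9, alpha:8}
add uniform (severity 15) → {bravo:18, quebec:16, uniform:15, lima:12, papa:11, golf:9, alpha:8}
add november (severity 22) → {november:22, bravo:18, quebec:16, uniform:15, lima:12, papa:11, golf:9, alpha:8}
treat next patient → november; now {bravo:18, quebec:16, uniform:15, lima:12, papa:11, golf:9, alpha:8}
update papa to severity 17 → {bravo:18, papa:17, quebec:16, uniform:15, lima:12, golf:9, alpha:8}
add charlie (severity 33) → {charlie:33, bravo:18, papa:17, quebec:16, uniform:15, lima:12, golf:9, alpha:8}
treat next patient → charlie; now {bravo:18, papa:17, quebec:16, uniform:15, lima:12, golf:9, alpha:8}
treat next patient → bravo; now {papa:17, quebec:16, uniform:15, lima:12, golf:9, alpha:8}
update alpha to severity 21 → {alpha:21, papa:17, quebec:16, uniform:15, lima:12, golf:9}
treat next patient → alpha; now {papa:17, quebec:16, uniform:15, lima:12, golf:9}
treat next patient → papa; now {quebec:16, uniform:15, lima:12, golf:9}

victor, foxtrot, november, charlie, bravo, alpha, papa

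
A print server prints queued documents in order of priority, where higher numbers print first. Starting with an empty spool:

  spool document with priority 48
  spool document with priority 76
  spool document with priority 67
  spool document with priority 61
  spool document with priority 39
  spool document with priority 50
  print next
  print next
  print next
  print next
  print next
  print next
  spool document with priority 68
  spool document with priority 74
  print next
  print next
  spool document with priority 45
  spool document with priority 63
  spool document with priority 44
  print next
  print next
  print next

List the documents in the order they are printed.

[76, 67, 61, 50, 48, 39, 74, 68, 63, 45, 44]

insert 48 → {48}
insert 76 → {76, 48}
insert 67 → {76, 67, 48}
insert 61 → {76, 67, 61, 48}
insert 39 → {76, 67, 61, 48, 39}
insert 50 → {76, 67, 61, 50, 48, 39}
print next → 76; now {67, 61, 50, 48, 39}
print next → 67; now {61, 50, 48, 39}
print next → 61; now {50, 48, 39}
print next → 50; now {48, 39}
print next → 48; now {39}
print next → 39; now {}
insert 68 → {68}
insert 74 → {74, 68}
print next → 74; now {68}
print next → 68; now {}
insert 45 → {45}
insert 63 → {63, 45}
insert 44 → {63, 45, 44}
print next → 63; now {45, 44}
print next → 45; now {44}
print next → 44; now {}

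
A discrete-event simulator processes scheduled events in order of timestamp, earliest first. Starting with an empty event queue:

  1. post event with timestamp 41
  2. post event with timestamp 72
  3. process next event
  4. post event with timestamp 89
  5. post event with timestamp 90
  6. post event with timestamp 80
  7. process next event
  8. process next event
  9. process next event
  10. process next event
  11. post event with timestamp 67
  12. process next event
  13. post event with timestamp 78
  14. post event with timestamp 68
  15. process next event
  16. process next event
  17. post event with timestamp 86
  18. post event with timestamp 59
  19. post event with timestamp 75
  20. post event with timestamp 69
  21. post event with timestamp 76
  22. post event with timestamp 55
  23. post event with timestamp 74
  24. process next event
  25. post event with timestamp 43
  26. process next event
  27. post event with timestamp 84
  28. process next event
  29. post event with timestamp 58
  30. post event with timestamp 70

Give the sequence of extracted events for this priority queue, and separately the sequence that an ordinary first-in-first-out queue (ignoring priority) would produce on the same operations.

insert 41 → {41}
insert 72 → {41, 72}
process next event → 41; now {72}
insert 89 → {72, 89}
insert 90 → {72, 89, 90}
insert 80 → {72, 80, 89, 90}
process next event → 72; now {80, 89, 90}
process next event → 80; now {89, 90}
process next event → 89; now {90}
process next event → 90; now {}
insert 67 → {67}
process next event → 67; now {}
insert 78 → {78}
insert 68 → {68, 78}
process next event → 68; now {78}
process next event → 78; now {}
insert 86 → {86}
insert 59 → {59, 86}
insert 75 → {59, 75, 86}
insert 69 → {59, 69, 75, 86}
insert 76 → {59, 69, 75, 76, 86}
insert 55 → {55, 59, 69, 75, 76, 86}
insert 74 → {55, 59, 69, 74, 75, 76, 86}
process next event → 55; now {59, 69, 74, 75, 76, 86}
insert 43 → {43, 59, 69, 74, 75, 76, 86}
process next event → 43; now {59, 69, 74, 75, 76, 86}
insert 84 → {59, 69, 74, 75, 76, 84, 86}
process next event → 59; now {69, 74, 75, 76, 84, 86}
insert 58 → {58, 69, 74, 75, 76, 84, 86}
insert 70 → {58, 69, 70, 74, 75, 76, 84, 86}

priority queue: 41 → 72 → 80 → 89 → 90 → 67 → 68 → 78 → 55 → 43 → 59; FIFO queue: [41, 72, 89, 90, 80, 67, 78, 68, 86, 59, 75]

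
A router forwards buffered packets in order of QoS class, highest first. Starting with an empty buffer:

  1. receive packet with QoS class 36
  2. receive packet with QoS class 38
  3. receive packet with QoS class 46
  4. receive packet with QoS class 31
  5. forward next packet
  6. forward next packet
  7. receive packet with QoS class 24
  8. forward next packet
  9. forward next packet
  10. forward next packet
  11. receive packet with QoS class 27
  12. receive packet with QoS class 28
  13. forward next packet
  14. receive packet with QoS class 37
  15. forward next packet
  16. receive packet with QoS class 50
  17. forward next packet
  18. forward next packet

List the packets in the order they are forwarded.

insert 36 → {36}
insert 38 → {38, 36}
insert 46 → {46, 38, 36}
insert 31 → {46, 38, 36, 31}
forward next packet → 46; now {38, 36, 31}
forward next packet → 38; now {36, 31}
insert 24 → {36, 31, 24}
forward next packet → 36; now {31, 24}
forward next packet → 31; now {24}
forward next packet → 24; now {}
insert 27 → {27}
insert 28 → {28, 27}
forward next packet → 28; now {27}
insert 37 → {37, 27}
forward next packet → 37; now {27}
insert 50 → {50, 27}
forward next packet → 50; now {27}
forward next packet → 27; now {}

46, 38, 36, 31, 24, 28, 37, 50, 27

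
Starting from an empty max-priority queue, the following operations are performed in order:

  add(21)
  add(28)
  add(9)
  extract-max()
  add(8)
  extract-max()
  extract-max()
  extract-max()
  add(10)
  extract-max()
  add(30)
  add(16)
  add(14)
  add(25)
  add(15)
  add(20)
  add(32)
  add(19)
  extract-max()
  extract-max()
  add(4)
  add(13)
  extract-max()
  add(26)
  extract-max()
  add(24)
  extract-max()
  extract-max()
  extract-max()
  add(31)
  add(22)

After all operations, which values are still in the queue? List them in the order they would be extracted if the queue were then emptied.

insert 21 → {21}
insert 28 → {28, 21}
insert 9 → {28, 21, 9}
extract-max → 28; now {21, 9}
insert 8 → {21, 9, 8}
extract-max → 21; now {9, 8}
extract-max → 9; now {8}
extract-max → 8; now {}
insert 10 → {10}
extract-max → 10; now {}
insert 30 → {30}
insert 16 → {30, 16}
insert 14 → {30, 16, 14}
insert 25 → {30, 25, 16, 14}
insert 15 → {30, 25, 16, 15, 14}
insert 20 → {30, 25, 20, 16, 15, 14}
insert 32 → {32, 30, 25, 20, 16, 15, 14}
insert 19 → {32, 30, 25, 20, 19, 16, 15, 14}
extract-max → 32; now {30, 25, 20, 19, 16, 15, 14}
extract-max → 30; now {25, 20, 19, 16, 15, 14}
insert 4 → {25, 20, 19, 16, 15, 14, 4}
insert 13 → {25, 20, 19, 16, 15, 14, 13, 4}
extract-max → 25; now {20, 19, 16, 15, 14, 13, 4}
insert 26 → {26, 20, 19, 16, 15, 14, 13, 4}
extract-max → 26; now {20, 19, 16, 15, 14, 13, 4}
insert 24 → {24, 20, 19, 16, 15, 14, 13, 4}
extract-max → 24; now {20, 19, 16, 15, 14, 13, 4}
extract-max → 20; now {19, 16, 15, 14, 13, 4}
extract-max → 19; now {16, 15, 14, 13, 4}
insert 31 → {31, 16, 15, 14, 13, 4}
insert 22 → {31, 22, 16, 15, 14, 13, 4}

31 → 22 → 16 → 15 → 14 → 13 → 4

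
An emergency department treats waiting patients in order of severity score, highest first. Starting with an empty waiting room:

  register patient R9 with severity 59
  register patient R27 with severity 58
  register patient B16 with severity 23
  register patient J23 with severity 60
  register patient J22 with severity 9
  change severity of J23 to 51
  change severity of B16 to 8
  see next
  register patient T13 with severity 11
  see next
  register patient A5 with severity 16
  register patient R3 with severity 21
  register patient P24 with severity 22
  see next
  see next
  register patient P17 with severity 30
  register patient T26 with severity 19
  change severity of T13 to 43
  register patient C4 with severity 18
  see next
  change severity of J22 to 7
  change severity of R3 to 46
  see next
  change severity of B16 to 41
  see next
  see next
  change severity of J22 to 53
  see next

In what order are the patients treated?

add R9 (severity 59) → {R9:59}
add R27 (severity 58) → {R9:59, R27:58}
add B16 (severity 23) → {R9:59, R27:58, B16:23}
add J23 (severity 60) → {J23:60, R9:59, R27:58, B16:23}
add J22 (severity 9) → {J23:60, R9:59, R27:58, B16:23, J22:9}
update J23 to severity 51 → {R9:59, R27:58, J23:51, B16:23, J22:9}
update B16 to severity 8 → {R9:59, R27:58, J23:51, J22:9, B16:8}
see next → R9; now {R27:58, J23:51, J22:9, B16:8}
add T13 (severity 11) → {R27:58, J23:51, T13:11, J22:9, B16:8}
see next → R27; now {J23:51, T13:11, J22:9, B16:8}
add A5 (severity 16) → {J23:51, A5:16, T13:11, J22:9, B16:8}
add R3 (severity 21) → {J23:51, R3:21, A5:16, T13:11, J22:9, B16:8}
add P24 (severity 22) → {J23:51, P24:22, R3:21, A5:16, T13:11, J22:9, B16:8}
see next → J23; now {P24:22, R3:21, A5:16, T13:11, J22:9, B16:8}
see next → P24; now {R3:21, A5:16, T13:11, J22:9, B16:8}
add P17 (severity 30) → {P17:30, R3:21, A5:16, T13:11, J22:9, B16:8}
add T26 (severity 19) → {P17:30, R3:21, T26:19, A5:16, T13:11, J22:9, B16:8}
update T13 to severity 43 → {T13:43, P17:30, R3:21, T26:19, A5:16, J22:9, B16:8}
add C4 (severity 18) → {T13:43, P17:30, R3:21, T26:19, C4:18, A5:16, J22:9, B16:8}
see next → T13; now {P17:30, R3:21, T26:19, C4:18, A5:16, J22:9, B16:8}
update J22 to severity 7 → {P17:30, R3:21, T26:19, C4:18, A5:16, B16:8, J22:7}
update R3 to severity 46 → {R3:46, P17:30, T26:19, C4:18, A5:16, B16:8, J22:7}
see next → R3; now {P17:30, T26:19, C4:18, A5:16, B16:8, J22:7}
update B16 to severity 41 → {B16:41, P17:30, T26:19, C4:18, A5:16, J22:7}
see next → B16; now {P17:30, T26:19, C4:18, A5:16, J22:7}
see next → P17; now {T26:19, C4:18, A5:16, J22:7}
update J22 to severity 53 → {J22:53, T26:19, C4:18, A5:16}
see next → J22; now {T26:19, C4:18, A5:16}

R9, R27, J23, P24, T13, R3, B16, P17, J22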